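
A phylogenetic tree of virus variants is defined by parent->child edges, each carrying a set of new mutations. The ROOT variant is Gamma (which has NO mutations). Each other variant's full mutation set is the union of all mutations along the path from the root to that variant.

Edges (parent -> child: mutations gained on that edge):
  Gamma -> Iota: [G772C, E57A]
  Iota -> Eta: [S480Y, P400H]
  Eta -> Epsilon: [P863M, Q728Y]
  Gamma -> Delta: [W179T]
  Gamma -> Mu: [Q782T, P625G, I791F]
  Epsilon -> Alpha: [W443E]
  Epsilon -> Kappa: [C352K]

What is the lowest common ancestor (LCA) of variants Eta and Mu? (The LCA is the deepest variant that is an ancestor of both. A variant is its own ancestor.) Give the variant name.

Answer: Gamma

Derivation:
Path from root to Eta: Gamma -> Iota -> Eta
  ancestors of Eta: {Gamma, Iota, Eta}
Path from root to Mu: Gamma -> Mu
  ancestors of Mu: {Gamma, Mu}
Common ancestors: {Gamma}
Walk up from Mu: Mu (not in ancestors of Eta), Gamma (in ancestors of Eta)
Deepest common ancestor (LCA) = Gamma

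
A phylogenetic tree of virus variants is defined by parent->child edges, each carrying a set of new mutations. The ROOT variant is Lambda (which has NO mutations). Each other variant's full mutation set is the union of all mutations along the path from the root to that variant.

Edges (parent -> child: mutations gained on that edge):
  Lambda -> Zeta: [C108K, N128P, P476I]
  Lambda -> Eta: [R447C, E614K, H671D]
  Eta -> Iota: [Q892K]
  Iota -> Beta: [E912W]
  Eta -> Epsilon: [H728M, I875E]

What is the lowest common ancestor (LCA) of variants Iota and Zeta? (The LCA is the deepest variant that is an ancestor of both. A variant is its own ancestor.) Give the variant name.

Answer: Lambda

Derivation:
Path from root to Iota: Lambda -> Eta -> Iota
  ancestors of Iota: {Lambda, Eta, Iota}
Path from root to Zeta: Lambda -> Zeta
  ancestors of Zeta: {Lambda, Zeta}
Common ancestors: {Lambda}
Walk up from Zeta: Zeta (not in ancestors of Iota), Lambda (in ancestors of Iota)
Deepest common ancestor (LCA) = Lambda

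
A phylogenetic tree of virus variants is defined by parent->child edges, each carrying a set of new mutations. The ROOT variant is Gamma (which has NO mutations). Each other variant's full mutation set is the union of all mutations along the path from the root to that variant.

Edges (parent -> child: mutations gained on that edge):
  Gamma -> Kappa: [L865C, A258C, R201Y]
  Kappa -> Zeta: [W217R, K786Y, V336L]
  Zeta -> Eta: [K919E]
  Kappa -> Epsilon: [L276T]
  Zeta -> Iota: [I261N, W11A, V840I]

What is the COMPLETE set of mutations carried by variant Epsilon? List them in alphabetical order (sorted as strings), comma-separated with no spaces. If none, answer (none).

Answer: A258C,L276T,L865C,R201Y

Derivation:
At Gamma: gained [] -> total []
At Kappa: gained ['L865C', 'A258C', 'R201Y'] -> total ['A258C', 'L865C', 'R201Y']
At Epsilon: gained ['L276T'] -> total ['A258C', 'L276T', 'L865C', 'R201Y']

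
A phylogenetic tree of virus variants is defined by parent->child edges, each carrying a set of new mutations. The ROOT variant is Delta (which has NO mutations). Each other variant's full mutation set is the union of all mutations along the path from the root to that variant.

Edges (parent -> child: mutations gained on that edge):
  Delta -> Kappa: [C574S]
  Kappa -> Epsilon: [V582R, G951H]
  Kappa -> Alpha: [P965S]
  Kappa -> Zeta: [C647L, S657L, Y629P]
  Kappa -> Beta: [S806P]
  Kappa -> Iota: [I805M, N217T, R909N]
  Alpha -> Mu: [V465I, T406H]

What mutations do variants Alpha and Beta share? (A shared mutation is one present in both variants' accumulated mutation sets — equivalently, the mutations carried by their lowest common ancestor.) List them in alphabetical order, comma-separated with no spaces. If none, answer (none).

Accumulating mutations along path to Alpha:
  At Delta: gained [] -> total []
  At Kappa: gained ['C574S'] -> total ['C574S']
  At Alpha: gained ['P965S'] -> total ['C574S', 'P965S']
Mutations(Alpha) = ['C574S', 'P965S']
Accumulating mutations along path to Beta:
  At Delta: gained [] -> total []
  At Kappa: gained ['C574S'] -> total ['C574S']
  At Beta: gained ['S806P'] -> total ['C574S', 'S806P']
Mutations(Beta) = ['C574S', 'S806P']
Intersection: ['C574S', 'P965S'] ∩ ['C574S', 'S806P'] = ['C574S']

Answer: C574S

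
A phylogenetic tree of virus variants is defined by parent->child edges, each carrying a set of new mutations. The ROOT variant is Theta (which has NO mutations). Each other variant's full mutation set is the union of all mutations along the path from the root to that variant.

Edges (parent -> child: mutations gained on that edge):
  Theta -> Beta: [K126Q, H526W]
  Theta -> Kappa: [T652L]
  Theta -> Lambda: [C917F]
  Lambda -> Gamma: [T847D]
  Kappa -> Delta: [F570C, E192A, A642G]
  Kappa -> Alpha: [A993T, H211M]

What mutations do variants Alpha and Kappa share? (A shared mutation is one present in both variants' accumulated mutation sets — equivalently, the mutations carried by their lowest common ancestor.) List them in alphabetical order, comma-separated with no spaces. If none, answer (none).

Accumulating mutations along path to Alpha:
  At Theta: gained [] -> total []
  At Kappa: gained ['T652L'] -> total ['T652L']
  At Alpha: gained ['A993T', 'H211M'] -> total ['A993T', 'H211M', 'T652L']
Mutations(Alpha) = ['A993T', 'H211M', 'T652L']
Accumulating mutations along path to Kappa:
  At Theta: gained [] -> total []
  At Kappa: gained ['T652L'] -> total ['T652L']
Mutations(Kappa) = ['T652L']
Intersection: ['A993T', 'H211M', 'T652L'] ∩ ['T652L'] = ['T652L']

Answer: T652L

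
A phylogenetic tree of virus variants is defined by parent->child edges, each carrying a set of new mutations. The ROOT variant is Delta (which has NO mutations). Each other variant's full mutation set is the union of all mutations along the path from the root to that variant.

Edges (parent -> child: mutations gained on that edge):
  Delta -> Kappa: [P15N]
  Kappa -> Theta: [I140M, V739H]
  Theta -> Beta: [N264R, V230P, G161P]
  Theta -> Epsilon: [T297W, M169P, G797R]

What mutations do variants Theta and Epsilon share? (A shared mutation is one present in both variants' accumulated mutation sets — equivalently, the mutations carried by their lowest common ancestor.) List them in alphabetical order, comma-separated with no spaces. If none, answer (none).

Accumulating mutations along path to Theta:
  At Delta: gained [] -> total []
  At Kappa: gained ['P15N'] -> total ['P15N']
  At Theta: gained ['I140M', 'V739H'] -> total ['I140M', 'P15N', 'V739H']
Mutations(Theta) = ['I140M', 'P15N', 'V739H']
Accumulating mutations along path to Epsilon:
  At Delta: gained [] -> total []
  At Kappa: gained ['P15N'] -> total ['P15N']
  At Theta: gained ['I140M', 'V739H'] -> total ['I140M', 'P15N', 'V739H']
  At Epsilon: gained ['T297W', 'M169P', 'G797R'] -> total ['G797R', 'I140M', 'M169P', 'P15N', 'T297W', 'V739H']
Mutations(Epsilon) = ['G797R', 'I140M', 'M169P', 'P15N', 'T297W', 'V739H']
Intersection: ['I140M', 'P15N', 'V739H'] ∩ ['G797R', 'I140M', 'M169P', 'P15N', 'T297W', 'V739H'] = ['I140M', 'P15N', 'V739H']

Answer: I140M,P15N,V739H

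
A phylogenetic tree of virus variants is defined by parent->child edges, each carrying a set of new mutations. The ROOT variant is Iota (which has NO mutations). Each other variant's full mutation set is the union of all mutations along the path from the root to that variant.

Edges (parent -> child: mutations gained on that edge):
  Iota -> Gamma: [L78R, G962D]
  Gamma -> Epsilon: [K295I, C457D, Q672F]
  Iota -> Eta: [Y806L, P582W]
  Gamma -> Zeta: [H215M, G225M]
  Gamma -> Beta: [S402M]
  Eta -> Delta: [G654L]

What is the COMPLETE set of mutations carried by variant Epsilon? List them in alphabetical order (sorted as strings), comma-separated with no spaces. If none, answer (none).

At Iota: gained [] -> total []
At Gamma: gained ['L78R', 'G962D'] -> total ['G962D', 'L78R']
At Epsilon: gained ['K295I', 'C457D', 'Q672F'] -> total ['C457D', 'G962D', 'K295I', 'L78R', 'Q672F']

Answer: C457D,G962D,K295I,L78R,Q672F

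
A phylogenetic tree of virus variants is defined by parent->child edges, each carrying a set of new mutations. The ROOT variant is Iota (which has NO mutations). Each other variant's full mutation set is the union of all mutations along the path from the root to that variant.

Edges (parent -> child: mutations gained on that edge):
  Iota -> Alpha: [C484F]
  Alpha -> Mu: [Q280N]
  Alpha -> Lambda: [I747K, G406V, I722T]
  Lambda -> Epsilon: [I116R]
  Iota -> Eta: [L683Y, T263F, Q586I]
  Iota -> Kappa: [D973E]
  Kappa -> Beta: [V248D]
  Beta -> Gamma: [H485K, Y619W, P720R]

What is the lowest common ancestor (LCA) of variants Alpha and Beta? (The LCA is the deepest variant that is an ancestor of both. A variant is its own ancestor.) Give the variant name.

Answer: Iota

Derivation:
Path from root to Alpha: Iota -> Alpha
  ancestors of Alpha: {Iota, Alpha}
Path from root to Beta: Iota -> Kappa -> Beta
  ancestors of Beta: {Iota, Kappa, Beta}
Common ancestors: {Iota}
Walk up from Beta: Beta (not in ancestors of Alpha), Kappa (not in ancestors of Alpha), Iota (in ancestors of Alpha)
Deepest common ancestor (LCA) = Iota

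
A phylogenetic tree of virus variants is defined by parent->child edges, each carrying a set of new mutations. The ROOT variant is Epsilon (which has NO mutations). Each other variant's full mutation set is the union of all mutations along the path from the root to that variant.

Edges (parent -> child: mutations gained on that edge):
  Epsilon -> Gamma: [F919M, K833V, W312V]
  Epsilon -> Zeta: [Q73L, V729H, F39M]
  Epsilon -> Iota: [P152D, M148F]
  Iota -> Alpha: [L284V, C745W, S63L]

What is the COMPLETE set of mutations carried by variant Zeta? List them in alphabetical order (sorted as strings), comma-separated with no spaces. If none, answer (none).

Answer: F39M,Q73L,V729H

Derivation:
At Epsilon: gained [] -> total []
At Zeta: gained ['Q73L', 'V729H', 'F39M'] -> total ['F39M', 'Q73L', 'V729H']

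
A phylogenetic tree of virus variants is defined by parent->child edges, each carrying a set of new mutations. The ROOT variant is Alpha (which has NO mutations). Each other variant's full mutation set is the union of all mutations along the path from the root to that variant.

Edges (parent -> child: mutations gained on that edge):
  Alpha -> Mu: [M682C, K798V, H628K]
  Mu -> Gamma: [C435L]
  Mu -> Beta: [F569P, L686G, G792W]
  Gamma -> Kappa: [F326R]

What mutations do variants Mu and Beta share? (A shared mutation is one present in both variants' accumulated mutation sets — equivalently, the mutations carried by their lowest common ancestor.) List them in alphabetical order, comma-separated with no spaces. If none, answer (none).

Accumulating mutations along path to Mu:
  At Alpha: gained [] -> total []
  At Mu: gained ['M682C', 'K798V', 'H628K'] -> total ['H628K', 'K798V', 'M682C']
Mutations(Mu) = ['H628K', 'K798V', 'M682C']
Accumulating mutations along path to Beta:
  At Alpha: gained [] -> total []
  At Mu: gained ['M682C', 'K798V', 'H628K'] -> total ['H628K', 'K798V', 'M682C']
  At Beta: gained ['F569P', 'L686G', 'G792W'] -> total ['F569P', 'G792W', 'H628K', 'K798V', 'L686G', 'M682C']
Mutations(Beta) = ['F569P', 'G792W', 'H628K', 'K798V', 'L686G', 'M682C']
Intersection: ['H628K', 'K798V', 'M682C'] ∩ ['F569P', 'G792W', 'H628K', 'K798V', 'L686G', 'M682C'] = ['H628K', 'K798V', 'M682C']

Answer: H628K,K798V,M682C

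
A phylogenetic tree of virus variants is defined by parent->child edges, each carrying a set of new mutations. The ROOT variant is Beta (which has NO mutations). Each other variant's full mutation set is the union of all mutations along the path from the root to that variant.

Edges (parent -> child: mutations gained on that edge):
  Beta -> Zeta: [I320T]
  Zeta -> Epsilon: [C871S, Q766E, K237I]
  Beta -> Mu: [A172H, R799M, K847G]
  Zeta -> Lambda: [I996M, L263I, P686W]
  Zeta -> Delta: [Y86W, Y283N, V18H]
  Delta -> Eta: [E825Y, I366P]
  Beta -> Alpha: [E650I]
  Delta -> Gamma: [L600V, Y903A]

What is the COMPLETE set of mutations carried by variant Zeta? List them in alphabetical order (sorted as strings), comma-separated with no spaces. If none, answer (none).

At Beta: gained [] -> total []
At Zeta: gained ['I320T'] -> total ['I320T']

Answer: I320T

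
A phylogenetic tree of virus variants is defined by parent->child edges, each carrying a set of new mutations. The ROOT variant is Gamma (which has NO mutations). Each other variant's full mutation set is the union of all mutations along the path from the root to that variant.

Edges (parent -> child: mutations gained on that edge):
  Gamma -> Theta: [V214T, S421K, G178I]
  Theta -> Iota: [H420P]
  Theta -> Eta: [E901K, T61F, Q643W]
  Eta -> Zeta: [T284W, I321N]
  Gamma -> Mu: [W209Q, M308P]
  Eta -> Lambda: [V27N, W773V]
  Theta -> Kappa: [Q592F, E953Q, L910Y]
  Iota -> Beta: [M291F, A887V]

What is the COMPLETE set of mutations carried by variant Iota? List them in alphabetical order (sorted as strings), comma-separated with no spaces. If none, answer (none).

At Gamma: gained [] -> total []
At Theta: gained ['V214T', 'S421K', 'G178I'] -> total ['G178I', 'S421K', 'V214T']
At Iota: gained ['H420P'] -> total ['G178I', 'H420P', 'S421K', 'V214T']

Answer: G178I,H420P,S421K,V214T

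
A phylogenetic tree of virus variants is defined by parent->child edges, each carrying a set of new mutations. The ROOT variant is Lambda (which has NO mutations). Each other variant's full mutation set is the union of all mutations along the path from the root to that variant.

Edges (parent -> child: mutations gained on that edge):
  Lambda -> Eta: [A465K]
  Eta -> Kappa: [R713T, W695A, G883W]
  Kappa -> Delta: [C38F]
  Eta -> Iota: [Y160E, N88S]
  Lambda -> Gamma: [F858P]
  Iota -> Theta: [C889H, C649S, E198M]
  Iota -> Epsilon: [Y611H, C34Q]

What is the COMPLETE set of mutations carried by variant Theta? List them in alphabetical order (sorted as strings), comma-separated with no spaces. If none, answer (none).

Answer: A465K,C649S,C889H,E198M,N88S,Y160E

Derivation:
At Lambda: gained [] -> total []
At Eta: gained ['A465K'] -> total ['A465K']
At Iota: gained ['Y160E', 'N88S'] -> total ['A465K', 'N88S', 'Y160E']
At Theta: gained ['C889H', 'C649S', 'E198M'] -> total ['A465K', 'C649S', 'C889H', 'E198M', 'N88S', 'Y160E']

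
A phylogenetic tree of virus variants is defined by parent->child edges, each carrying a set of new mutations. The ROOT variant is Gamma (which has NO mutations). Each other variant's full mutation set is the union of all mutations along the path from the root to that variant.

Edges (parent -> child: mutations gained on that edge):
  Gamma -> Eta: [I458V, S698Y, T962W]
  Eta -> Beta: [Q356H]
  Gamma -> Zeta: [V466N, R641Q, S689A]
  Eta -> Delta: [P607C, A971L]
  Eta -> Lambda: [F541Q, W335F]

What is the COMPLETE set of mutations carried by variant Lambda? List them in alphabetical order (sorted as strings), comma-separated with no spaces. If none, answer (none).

Answer: F541Q,I458V,S698Y,T962W,W335F

Derivation:
At Gamma: gained [] -> total []
At Eta: gained ['I458V', 'S698Y', 'T962W'] -> total ['I458V', 'S698Y', 'T962W']
At Lambda: gained ['F541Q', 'W335F'] -> total ['F541Q', 'I458V', 'S698Y', 'T962W', 'W335F']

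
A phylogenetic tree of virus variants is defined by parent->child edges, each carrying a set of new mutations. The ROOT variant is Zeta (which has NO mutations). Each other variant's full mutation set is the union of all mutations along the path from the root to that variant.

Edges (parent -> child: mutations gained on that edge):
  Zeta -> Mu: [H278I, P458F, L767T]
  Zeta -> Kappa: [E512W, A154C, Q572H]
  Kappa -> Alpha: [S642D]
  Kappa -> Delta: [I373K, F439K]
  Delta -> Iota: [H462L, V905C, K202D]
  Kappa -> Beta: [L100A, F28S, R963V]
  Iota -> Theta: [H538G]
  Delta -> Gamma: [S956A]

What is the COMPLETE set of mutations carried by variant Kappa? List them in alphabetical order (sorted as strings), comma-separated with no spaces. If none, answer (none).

At Zeta: gained [] -> total []
At Kappa: gained ['E512W', 'A154C', 'Q572H'] -> total ['A154C', 'E512W', 'Q572H']

Answer: A154C,E512W,Q572H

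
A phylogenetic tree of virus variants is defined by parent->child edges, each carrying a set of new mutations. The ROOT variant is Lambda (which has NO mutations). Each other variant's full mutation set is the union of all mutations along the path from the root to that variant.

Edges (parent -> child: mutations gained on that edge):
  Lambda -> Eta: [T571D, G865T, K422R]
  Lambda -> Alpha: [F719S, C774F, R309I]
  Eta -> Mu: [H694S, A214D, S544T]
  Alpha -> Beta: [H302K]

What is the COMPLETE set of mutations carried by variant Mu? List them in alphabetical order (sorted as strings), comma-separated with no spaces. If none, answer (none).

Answer: A214D,G865T,H694S,K422R,S544T,T571D

Derivation:
At Lambda: gained [] -> total []
At Eta: gained ['T571D', 'G865T', 'K422R'] -> total ['G865T', 'K422R', 'T571D']
At Mu: gained ['H694S', 'A214D', 'S544T'] -> total ['A214D', 'G865T', 'H694S', 'K422R', 'S544T', 'T571D']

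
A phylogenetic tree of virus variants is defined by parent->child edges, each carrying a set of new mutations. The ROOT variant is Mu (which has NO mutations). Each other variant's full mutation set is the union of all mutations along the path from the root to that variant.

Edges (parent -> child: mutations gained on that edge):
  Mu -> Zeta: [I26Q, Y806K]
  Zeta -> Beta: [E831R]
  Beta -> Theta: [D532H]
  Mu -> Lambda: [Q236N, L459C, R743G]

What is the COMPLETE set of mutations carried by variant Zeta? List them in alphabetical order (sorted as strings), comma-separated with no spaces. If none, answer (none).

At Mu: gained [] -> total []
At Zeta: gained ['I26Q', 'Y806K'] -> total ['I26Q', 'Y806K']

Answer: I26Q,Y806K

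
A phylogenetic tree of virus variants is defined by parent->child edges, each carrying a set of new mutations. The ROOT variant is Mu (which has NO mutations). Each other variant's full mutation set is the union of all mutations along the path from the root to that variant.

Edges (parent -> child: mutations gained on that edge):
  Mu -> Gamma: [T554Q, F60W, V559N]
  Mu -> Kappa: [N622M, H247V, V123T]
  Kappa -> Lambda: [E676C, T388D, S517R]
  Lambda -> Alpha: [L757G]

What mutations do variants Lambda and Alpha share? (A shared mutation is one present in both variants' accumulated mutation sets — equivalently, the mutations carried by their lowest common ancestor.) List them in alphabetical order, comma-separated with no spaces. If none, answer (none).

Answer: E676C,H247V,N622M,S517R,T388D,V123T

Derivation:
Accumulating mutations along path to Lambda:
  At Mu: gained [] -> total []
  At Kappa: gained ['N622M', 'H247V', 'V123T'] -> total ['H247V', 'N622M', 'V123T']
  At Lambda: gained ['E676C', 'T388D', 'S517R'] -> total ['E676C', 'H247V', 'N622M', 'S517R', 'T388D', 'V123T']
Mutations(Lambda) = ['E676C', 'H247V', 'N622M', 'S517R', 'T388D', 'V123T']
Accumulating mutations along path to Alpha:
  At Mu: gained [] -> total []
  At Kappa: gained ['N622M', 'H247V', 'V123T'] -> total ['H247V', 'N622M', 'V123T']
  At Lambda: gained ['E676C', 'T388D', 'S517R'] -> total ['E676C', 'H247V', 'N622M', 'S517R', 'T388D', 'V123T']
  At Alpha: gained ['L757G'] -> total ['E676C', 'H247V', 'L757G', 'N622M', 'S517R', 'T388D', 'V123T']
Mutations(Alpha) = ['E676C', 'H247V', 'L757G', 'N622M', 'S517R', 'T388D', 'V123T']
Intersection: ['E676C', 'H247V', 'N622M', 'S517R', 'T388D', 'V123T'] ∩ ['E676C', 'H247V', 'L757G', 'N622M', 'S517R', 'T388D', 'V123T'] = ['E676C', 'H247V', 'N622M', 'S517R', 'T388D', 'V123T']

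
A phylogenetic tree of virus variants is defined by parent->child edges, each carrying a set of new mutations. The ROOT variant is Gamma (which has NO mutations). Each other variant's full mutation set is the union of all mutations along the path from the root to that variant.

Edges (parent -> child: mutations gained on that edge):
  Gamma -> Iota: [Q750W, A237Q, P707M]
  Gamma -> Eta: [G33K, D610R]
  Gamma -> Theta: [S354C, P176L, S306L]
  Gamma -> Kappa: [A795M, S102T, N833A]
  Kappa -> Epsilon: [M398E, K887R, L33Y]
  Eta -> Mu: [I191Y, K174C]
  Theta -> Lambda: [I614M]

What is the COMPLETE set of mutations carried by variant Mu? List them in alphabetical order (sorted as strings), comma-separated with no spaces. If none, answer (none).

Answer: D610R,G33K,I191Y,K174C

Derivation:
At Gamma: gained [] -> total []
At Eta: gained ['G33K', 'D610R'] -> total ['D610R', 'G33K']
At Mu: gained ['I191Y', 'K174C'] -> total ['D610R', 'G33K', 'I191Y', 'K174C']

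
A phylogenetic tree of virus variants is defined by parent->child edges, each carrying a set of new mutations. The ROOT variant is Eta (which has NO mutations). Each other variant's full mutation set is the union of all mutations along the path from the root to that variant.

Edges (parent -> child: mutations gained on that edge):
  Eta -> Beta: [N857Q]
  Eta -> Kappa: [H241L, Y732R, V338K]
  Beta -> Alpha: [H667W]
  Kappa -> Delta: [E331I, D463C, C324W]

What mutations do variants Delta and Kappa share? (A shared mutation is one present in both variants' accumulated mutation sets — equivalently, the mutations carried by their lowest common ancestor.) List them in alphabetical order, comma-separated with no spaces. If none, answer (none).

Answer: H241L,V338K,Y732R

Derivation:
Accumulating mutations along path to Delta:
  At Eta: gained [] -> total []
  At Kappa: gained ['H241L', 'Y732R', 'V338K'] -> total ['H241L', 'V338K', 'Y732R']
  At Delta: gained ['E331I', 'D463C', 'C324W'] -> total ['C324W', 'D463C', 'E331I', 'H241L', 'V338K', 'Y732R']
Mutations(Delta) = ['C324W', 'D463C', 'E331I', 'H241L', 'V338K', 'Y732R']
Accumulating mutations along path to Kappa:
  At Eta: gained [] -> total []
  At Kappa: gained ['H241L', 'Y732R', 'V338K'] -> total ['H241L', 'V338K', 'Y732R']
Mutations(Kappa) = ['H241L', 'V338K', 'Y732R']
Intersection: ['C324W', 'D463C', 'E331I', 'H241L', 'V338K', 'Y732R'] ∩ ['H241L', 'V338K', 'Y732R'] = ['H241L', 'V338K', 'Y732R']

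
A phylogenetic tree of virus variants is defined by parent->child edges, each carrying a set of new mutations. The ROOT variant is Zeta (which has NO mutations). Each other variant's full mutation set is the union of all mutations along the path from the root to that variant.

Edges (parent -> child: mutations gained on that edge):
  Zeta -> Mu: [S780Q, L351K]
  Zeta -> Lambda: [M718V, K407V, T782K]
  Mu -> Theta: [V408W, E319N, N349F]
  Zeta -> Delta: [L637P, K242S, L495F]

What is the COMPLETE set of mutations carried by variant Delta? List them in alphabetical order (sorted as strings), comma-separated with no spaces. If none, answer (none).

Answer: K242S,L495F,L637P

Derivation:
At Zeta: gained [] -> total []
At Delta: gained ['L637P', 'K242S', 'L495F'] -> total ['K242S', 'L495F', 'L637P']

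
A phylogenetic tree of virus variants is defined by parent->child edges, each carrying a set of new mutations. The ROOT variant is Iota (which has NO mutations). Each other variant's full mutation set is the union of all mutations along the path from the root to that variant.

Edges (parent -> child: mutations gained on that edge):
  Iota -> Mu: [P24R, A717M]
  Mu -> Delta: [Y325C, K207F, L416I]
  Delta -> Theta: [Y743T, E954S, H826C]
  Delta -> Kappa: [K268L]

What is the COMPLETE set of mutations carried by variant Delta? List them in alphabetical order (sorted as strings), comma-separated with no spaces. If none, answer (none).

At Iota: gained [] -> total []
At Mu: gained ['P24R', 'A717M'] -> total ['A717M', 'P24R']
At Delta: gained ['Y325C', 'K207F', 'L416I'] -> total ['A717M', 'K207F', 'L416I', 'P24R', 'Y325C']

Answer: A717M,K207F,L416I,P24R,Y325C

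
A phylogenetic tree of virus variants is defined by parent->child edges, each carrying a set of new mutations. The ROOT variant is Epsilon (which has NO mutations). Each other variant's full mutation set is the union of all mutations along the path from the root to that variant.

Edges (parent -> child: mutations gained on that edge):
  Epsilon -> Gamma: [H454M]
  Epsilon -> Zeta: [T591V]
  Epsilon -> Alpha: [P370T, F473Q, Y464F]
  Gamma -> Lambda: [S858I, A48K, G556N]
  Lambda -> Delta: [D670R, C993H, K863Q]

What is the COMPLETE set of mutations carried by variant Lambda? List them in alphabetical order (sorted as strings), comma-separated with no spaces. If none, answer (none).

At Epsilon: gained [] -> total []
At Gamma: gained ['H454M'] -> total ['H454M']
At Lambda: gained ['S858I', 'A48K', 'G556N'] -> total ['A48K', 'G556N', 'H454M', 'S858I']

Answer: A48K,G556N,H454M,S858I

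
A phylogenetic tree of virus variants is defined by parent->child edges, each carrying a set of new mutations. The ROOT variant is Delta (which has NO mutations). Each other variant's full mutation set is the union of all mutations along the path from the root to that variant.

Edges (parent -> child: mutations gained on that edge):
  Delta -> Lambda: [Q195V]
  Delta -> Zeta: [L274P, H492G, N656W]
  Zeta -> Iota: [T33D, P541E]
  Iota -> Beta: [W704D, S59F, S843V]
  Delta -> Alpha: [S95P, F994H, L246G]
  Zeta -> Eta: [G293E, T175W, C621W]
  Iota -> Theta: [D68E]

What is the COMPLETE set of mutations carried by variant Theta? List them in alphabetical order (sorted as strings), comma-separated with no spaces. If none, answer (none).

At Delta: gained [] -> total []
At Zeta: gained ['L274P', 'H492G', 'N656W'] -> total ['H492G', 'L274P', 'N656W']
At Iota: gained ['T33D', 'P541E'] -> total ['H492G', 'L274P', 'N656W', 'P541E', 'T33D']
At Theta: gained ['D68E'] -> total ['D68E', 'H492G', 'L274P', 'N656W', 'P541E', 'T33D']

Answer: D68E,H492G,L274P,N656W,P541E,T33D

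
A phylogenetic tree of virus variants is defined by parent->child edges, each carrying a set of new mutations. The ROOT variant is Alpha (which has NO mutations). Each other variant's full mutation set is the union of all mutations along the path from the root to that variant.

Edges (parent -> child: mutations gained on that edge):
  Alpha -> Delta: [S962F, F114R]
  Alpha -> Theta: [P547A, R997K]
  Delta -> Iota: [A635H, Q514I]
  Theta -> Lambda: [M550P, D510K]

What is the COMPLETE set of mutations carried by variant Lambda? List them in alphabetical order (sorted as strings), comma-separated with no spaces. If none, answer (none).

At Alpha: gained [] -> total []
At Theta: gained ['P547A', 'R997K'] -> total ['P547A', 'R997K']
At Lambda: gained ['M550P', 'D510K'] -> total ['D510K', 'M550P', 'P547A', 'R997K']

Answer: D510K,M550P,P547A,R997K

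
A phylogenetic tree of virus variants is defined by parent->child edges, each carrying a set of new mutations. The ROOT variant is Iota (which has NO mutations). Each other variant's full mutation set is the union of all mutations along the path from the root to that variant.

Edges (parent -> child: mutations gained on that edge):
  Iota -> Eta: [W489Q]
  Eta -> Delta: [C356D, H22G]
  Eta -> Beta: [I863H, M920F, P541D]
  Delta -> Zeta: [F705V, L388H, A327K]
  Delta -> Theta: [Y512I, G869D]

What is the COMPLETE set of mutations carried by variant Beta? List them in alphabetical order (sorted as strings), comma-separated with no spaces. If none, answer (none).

At Iota: gained [] -> total []
At Eta: gained ['W489Q'] -> total ['W489Q']
At Beta: gained ['I863H', 'M920F', 'P541D'] -> total ['I863H', 'M920F', 'P541D', 'W489Q']

Answer: I863H,M920F,P541D,W489Q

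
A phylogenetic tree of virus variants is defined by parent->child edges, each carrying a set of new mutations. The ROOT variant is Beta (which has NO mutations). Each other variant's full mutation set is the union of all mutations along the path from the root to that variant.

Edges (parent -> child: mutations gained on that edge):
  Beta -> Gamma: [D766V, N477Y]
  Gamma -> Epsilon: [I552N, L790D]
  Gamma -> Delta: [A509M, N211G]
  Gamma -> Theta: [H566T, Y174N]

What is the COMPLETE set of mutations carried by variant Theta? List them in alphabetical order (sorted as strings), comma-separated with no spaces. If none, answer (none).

At Beta: gained [] -> total []
At Gamma: gained ['D766V', 'N477Y'] -> total ['D766V', 'N477Y']
At Theta: gained ['H566T', 'Y174N'] -> total ['D766V', 'H566T', 'N477Y', 'Y174N']

Answer: D766V,H566T,N477Y,Y174N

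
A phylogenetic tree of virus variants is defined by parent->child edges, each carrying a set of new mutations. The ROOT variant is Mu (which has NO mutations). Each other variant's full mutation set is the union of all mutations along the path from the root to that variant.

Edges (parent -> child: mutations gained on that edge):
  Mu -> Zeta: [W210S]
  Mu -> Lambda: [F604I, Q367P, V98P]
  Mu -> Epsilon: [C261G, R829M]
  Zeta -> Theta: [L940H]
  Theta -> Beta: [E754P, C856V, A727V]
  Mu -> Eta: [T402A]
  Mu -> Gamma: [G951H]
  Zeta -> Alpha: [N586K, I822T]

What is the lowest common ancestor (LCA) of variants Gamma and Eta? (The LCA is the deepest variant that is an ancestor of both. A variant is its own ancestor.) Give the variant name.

Path from root to Gamma: Mu -> Gamma
  ancestors of Gamma: {Mu, Gamma}
Path from root to Eta: Mu -> Eta
  ancestors of Eta: {Mu, Eta}
Common ancestors: {Mu}
Walk up from Eta: Eta (not in ancestors of Gamma), Mu (in ancestors of Gamma)
Deepest common ancestor (LCA) = Mu

Answer: Mu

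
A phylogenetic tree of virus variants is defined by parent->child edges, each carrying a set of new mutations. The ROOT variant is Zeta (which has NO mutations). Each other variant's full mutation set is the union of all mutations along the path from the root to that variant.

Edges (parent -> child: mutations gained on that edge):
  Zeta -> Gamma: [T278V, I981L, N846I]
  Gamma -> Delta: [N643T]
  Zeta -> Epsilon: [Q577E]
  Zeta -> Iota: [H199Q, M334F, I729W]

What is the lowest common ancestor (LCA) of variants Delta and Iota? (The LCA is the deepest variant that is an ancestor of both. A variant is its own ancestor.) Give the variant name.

Path from root to Delta: Zeta -> Gamma -> Delta
  ancestors of Delta: {Zeta, Gamma, Delta}
Path from root to Iota: Zeta -> Iota
  ancestors of Iota: {Zeta, Iota}
Common ancestors: {Zeta}
Walk up from Iota: Iota (not in ancestors of Delta), Zeta (in ancestors of Delta)
Deepest common ancestor (LCA) = Zeta

Answer: Zeta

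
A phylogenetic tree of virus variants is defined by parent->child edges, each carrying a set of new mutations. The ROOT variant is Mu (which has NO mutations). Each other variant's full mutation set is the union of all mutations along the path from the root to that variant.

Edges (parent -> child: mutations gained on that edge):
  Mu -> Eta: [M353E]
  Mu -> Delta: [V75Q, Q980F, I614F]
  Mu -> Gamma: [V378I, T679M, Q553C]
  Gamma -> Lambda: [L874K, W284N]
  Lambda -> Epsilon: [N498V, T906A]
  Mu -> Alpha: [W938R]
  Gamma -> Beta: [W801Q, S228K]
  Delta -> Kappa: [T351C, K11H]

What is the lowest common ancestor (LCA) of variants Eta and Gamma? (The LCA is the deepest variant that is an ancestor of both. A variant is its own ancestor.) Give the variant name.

Answer: Mu

Derivation:
Path from root to Eta: Mu -> Eta
  ancestors of Eta: {Mu, Eta}
Path from root to Gamma: Mu -> Gamma
  ancestors of Gamma: {Mu, Gamma}
Common ancestors: {Mu}
Walk up from Gamma: Gamma (not in ancestors of Eta), Mu (in ancestors of Eta)
Deepest common ancestor (LCA) = Mu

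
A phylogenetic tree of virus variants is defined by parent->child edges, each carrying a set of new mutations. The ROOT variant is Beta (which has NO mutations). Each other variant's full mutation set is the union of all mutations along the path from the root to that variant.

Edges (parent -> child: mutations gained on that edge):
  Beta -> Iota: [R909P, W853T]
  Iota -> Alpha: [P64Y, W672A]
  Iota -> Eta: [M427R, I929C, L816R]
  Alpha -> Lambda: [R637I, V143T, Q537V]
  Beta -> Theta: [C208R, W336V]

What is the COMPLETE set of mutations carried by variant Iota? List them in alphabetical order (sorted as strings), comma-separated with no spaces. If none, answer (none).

Answer: R909P,W853T

Derivation:
At Beta: gained [] -> total []
At Iota: gained ['R909P', 'W853T'] -> total ['R909P', 'W853T']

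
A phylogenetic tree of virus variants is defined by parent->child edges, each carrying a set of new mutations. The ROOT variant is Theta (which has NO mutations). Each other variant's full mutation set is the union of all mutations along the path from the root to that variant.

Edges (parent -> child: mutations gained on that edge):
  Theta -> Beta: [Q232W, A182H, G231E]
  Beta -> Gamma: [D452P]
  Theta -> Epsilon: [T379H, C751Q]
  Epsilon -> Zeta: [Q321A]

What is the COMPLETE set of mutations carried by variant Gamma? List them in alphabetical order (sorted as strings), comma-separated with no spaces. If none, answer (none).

At Theta: gained [] -> total []
At Beta: gained ['Q232W', 'A182H', 'G231E'] -> total ['A182H', 'G231E', 'Q232W']
At Gamma: gained ['D452P'] -> total ['A182H', 'D452P', 'G231E', 'Q232W']

Answer: A182H,D452P,G231E,Q232W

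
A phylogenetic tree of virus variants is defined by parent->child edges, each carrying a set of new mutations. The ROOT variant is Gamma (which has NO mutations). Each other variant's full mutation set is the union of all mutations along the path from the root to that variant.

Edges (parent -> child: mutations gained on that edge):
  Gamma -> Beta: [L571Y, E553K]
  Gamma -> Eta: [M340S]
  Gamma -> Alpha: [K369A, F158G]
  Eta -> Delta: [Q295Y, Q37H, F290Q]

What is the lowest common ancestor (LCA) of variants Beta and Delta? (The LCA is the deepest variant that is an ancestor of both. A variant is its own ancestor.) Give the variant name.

Answer: Gamma

Derivation:
Path from root to Beta: Gamma -> Beta
  ancestors of Beta: {Gamma, Beta}
Path from root to Delta: Gamma -> Eta -> Delta
  ancestors of Delta: {Gamma, Eta, Delta}
Common ancestors: {Gamma}
Walk up from Delta: Delta (not in ancestors of Beta), Eta (not in ancestors of Beta), Gamma (in ancestors of Beta)
Deepest common ancestor (LCA) = Gamma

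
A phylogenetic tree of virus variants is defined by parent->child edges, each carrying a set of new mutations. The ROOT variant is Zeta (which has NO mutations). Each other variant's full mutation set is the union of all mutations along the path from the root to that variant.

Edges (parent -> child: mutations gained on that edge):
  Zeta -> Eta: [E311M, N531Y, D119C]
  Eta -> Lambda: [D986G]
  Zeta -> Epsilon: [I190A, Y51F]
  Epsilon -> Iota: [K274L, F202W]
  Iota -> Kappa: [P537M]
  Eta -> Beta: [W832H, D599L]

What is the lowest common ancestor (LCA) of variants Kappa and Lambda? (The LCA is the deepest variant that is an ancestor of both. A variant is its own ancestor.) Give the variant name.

Answer: Zeta

Derivation:
Path from root to Kappa: Zeta -> Epsilon -> Iota -> Kappa
  ancestors of Kappa: {Zeta, Epsilon, Iota, Kappa}
Path from root to Lambda: Zeta -> Eta -> Lambda
  ancestors of Lambda: {Zeta, Eta, Lambda}
Common ancestors: {Zeta}
Walk up from Lambda: Lambda (not in ancestors of Kappa), Eta (not in ancestors of Kappa), Zeta (in ancestors of Kappa)
Deepest common ancestor (LCA) = Zeta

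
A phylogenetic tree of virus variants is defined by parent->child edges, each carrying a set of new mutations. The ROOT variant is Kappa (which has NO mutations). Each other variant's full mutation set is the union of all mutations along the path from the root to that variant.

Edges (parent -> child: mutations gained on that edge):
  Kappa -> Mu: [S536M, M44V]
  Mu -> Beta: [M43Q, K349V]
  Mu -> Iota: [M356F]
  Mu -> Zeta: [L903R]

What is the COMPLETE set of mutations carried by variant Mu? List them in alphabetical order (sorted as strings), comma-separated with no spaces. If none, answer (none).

Answer: M44V,S536M

Derivation:
At Kappa: gained [] -> total []
At Mu: gained ['S536M', 'M44V'] -> total ['M44V', 'S536M']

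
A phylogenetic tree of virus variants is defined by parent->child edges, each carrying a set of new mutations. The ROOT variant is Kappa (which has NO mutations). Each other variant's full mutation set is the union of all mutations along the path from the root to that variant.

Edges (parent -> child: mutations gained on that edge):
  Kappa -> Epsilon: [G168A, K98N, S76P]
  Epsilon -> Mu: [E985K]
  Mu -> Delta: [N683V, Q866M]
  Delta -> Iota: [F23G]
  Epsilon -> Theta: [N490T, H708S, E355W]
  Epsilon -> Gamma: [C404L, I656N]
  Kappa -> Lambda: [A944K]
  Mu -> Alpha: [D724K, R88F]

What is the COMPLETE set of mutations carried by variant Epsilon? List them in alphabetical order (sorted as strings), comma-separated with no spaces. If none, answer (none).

Answer: G168A,K98N,S76P

Derivation:
At Kappa: gained [] -> total []
At Epsilon: gained ['G168A', 'K98N', 'S76P'] -> total ['G168A', 'K98N', 'S76P']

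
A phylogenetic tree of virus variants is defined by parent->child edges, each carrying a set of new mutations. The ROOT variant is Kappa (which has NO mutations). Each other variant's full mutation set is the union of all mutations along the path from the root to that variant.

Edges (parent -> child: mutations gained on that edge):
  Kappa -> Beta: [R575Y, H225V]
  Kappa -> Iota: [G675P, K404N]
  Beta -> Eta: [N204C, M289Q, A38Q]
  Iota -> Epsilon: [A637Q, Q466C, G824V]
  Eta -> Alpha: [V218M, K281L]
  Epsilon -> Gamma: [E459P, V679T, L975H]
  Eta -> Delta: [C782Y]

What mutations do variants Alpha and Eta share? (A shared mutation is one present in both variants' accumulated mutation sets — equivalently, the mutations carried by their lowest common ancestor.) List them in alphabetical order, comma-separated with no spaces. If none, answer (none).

Accumulating mutations along path to Alpha:
  At Kappa: gained [] -> total []
  At Beta: gained ['R575Y', 'H225V'] -> total ['H225V', 'R575Y']
  At Eta: gained ['N204C', 'M289Q', 'A38Q'] -> total ['A38Q', 'H225V', 'M289Q', 'N204C', 'R575Y']
  At Alpha: gained ['V218M', 'K281L'] -> total ['A38Q', 'H225V', 'K281L', 'M289Q', 'N204C', 'R575Y', 'V218M']
Mutations(Alpha) = ['A38Q', 'H225V', 'K281L', 'M289Q', 'N204C', 'R575Y', 'V218M']
Accumulating mutations along path to Eta:
  At Kappa: gained [] -> total []
  At Beta: gained ['R575Y', 'H225V'] -> total ['H225V', 'R575Y']
  At Eta: gained ['N204C', 'M289Q', 'A38Q'] -> total ['A38Q', 'H225V', 'M289Q', 'N204C', 'R575Y']
Mutations(Eta) = ['A38Q', 'H225V', 'M289Q', 'N204C', 'R575Y']
Intersection: ['A38Q', 'H225V', 'K281L', 'M289Q', 'N204C', 'R575Y', 'V218M'] ∩ ['A38Q', 'H225V', 'M289Q', 'N204C', 'R575Y'] = ['A38Q', 'H225V', 'M289Q', 'N204C', 'R575Y']

Answer: A38Q,H225V,M289Q,N204C,R575Y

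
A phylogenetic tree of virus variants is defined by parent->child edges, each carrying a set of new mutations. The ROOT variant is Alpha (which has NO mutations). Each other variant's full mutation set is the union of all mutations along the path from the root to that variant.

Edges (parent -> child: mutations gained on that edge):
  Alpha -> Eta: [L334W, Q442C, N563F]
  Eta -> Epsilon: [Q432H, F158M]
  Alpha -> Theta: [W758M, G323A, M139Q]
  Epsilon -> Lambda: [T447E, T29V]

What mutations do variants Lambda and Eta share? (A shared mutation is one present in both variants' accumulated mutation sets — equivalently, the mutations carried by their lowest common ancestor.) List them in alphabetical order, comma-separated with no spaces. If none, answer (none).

Answer: L334W,N563F,Q442C

Derivation:
Accumulating mutations along path to Lambda:
  At Alpha: gained [] -> total []
  At Eta: gained ['L334W', 'Q442C', 'N563F'] -> total ['L334W', 'N563F', 'Q442C']
  At Epsilon: gained ['Q432H', 'F158M'] -> total ['F158M', 'L334W', 'N563F', 'Q432H', 'Q442C']
  At Lambda: gained ['T447E', 'T29V'] -> total ['F158M', 'L334W', 'N563F', 'Q432H', 'Q442C', 'T29V', 'T447E']
Mutations(Lambda) = ['F158M', 'L334W', 'N563F', 'Q432H', 'Q442C', 'T29V', 'T447E']
Accumulating mutations along path to Eta:
  At Alpha: gained [] -> total []
  At Eta: gained ['L334W', 'Q442C', 'N563F'] -> total ['L334W', 'N563F', 'Q442C']
Mutations(Eta) = ['L334W', 'N563F', 'Q442C']
Intersection: ['F158M', 'L334W', 'N563F', 'Q432H', 'Q442C', 'T29V', 'T447E'] ∩ ['L334W', 'N563F', 'Q442C'] = ['L334W', 'N563F', 'Q442C']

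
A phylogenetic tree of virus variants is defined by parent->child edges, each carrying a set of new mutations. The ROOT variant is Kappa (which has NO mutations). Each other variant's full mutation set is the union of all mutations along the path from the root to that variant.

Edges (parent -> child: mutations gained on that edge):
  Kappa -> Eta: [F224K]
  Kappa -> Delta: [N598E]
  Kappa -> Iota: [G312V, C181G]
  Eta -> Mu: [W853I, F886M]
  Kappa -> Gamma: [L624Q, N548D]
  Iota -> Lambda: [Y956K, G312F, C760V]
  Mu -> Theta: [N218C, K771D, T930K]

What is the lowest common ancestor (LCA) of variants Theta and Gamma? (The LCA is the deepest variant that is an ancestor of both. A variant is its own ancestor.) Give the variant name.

Answer: Kappa

Derivation:
Path from root to Theta: Kappa -> Eta -> Mu -> Theta
  ancestors of Theta: {Kappa, Eta, Mu, Theta}
Path from root to Gamma: Kappa -> Gamma
  ancestors of Gamma: {Kappa, Gamma}
Common ancestors: {Kappa}
Walk up from Gamma: Gamma (not in ancestors of Theta), Kappa (in ancestors of Theta)
Deepest common ancestor (LCA) = Kappa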